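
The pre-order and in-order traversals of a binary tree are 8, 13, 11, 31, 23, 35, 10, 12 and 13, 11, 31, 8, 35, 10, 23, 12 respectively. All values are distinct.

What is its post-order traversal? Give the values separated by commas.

31, 11, 13, 10, 35, 12, 23, 8

The first element of pre-order is the root; it splits in-order into left and right subtrees.
Root 8: left subtree has 3 nodes {13, 11, 31}, right has 4 {35, 10, 23, 12}.
  Root 13: left subtree has 0 nodes { }, right has 2 {11, 31}.
    Root 11: left subtree has 0 nodes { }, right has 1 {31}.
  Root 23: left subtree has 2 nodes {35, 10}, right has 1 {12}.
    Root 35: left subtree has 0 nodes { }, right has 1 {10}.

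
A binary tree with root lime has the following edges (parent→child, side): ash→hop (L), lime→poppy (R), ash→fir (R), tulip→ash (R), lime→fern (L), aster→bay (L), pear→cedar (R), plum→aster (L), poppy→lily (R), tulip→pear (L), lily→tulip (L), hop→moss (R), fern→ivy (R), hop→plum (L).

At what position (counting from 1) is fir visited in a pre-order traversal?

15

Pre-order visits the node, then its left subtree, then its right subtree.
Visit lime.
At lime: go left to fern.
  Visit fern.
  At fern: no left child.
  At fern: go right to ivy.
    ivy is a leaf — visit ivy.
At lime: go right to poppy.
  Visit poppy.
  At poppy: no left child.
  At poppy: go right to lily.
    Visit lily.
    At lily: go left to tulip.
      Visit tulip.
      At tulip: go left to pear.
        Visit pear.
        At pear: no left child.
        At pear: go right to cedar.
          cedar is a leaf — visit cedar.
      At tulip: go right to ash.
        Visit ash.
        At ash: go left to hop.
          Visit hop.
          At hop: go left to plum.
            Visit plum.
            At plum: go left to aster.
              Visit aster.
              At aster: go left to bay.
                bay is a leaf — visit bay.
              At aster: no right child.
            At plum: no right child.
          At hop: go right to moss.
            moss is a leaf — visit moss.
        At ash: go right to fir.
          fir is a leaf — visit fir.
    At lily: no right child.
Full pre-order sequence: lime, fern, ivy, poppy, lily, tulip, pear, cedar, ash, hop, plum, aster, bay, moss, fir.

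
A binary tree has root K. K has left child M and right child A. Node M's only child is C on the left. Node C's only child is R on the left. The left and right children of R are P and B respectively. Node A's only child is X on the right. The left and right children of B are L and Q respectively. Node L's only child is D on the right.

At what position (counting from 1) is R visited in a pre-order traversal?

Pre-order visits the node, then its left subtree, then its right subtree.
Visit K.
At K: go left to M.
  Visit M.
  At M: go left to C.
    Visit C.
    At C: go left to R.
      Visit R.
      At R: go left to P.
        P is a leaf — visit P.
      At R: go right to B.
        Visit B.
        At B: go left to L.
          Visit L.
          At L: no left child.
          At L: go right to D.
            D is a leaf — visit D.
        At B: go right to Q.
          Q is a leaf — visit Q.
    At C: no right child.
  At M: no right child.
At K: go right to A.
  Visit A.
  At A: no left child.
  At A: go right to X.
    X is a leaf — visit X.
Full pre-order sequence: K, M, C, R, P, B, L, D, Q, A, X.

4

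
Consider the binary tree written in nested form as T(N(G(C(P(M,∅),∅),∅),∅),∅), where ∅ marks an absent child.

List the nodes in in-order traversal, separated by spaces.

M P C G N T

In-order visits the left subtree, then the node, then the right subtree.
At T: go left to N.
  At N: go left to G.
    At G: go left to C.
      At C: go left to P.
        At P: go left to M.
          M is a leaf — visit M.
        Visit P.
        At P: no right child.
      Visit C.
      At C: no right child.
    Visit G.
    At G: no right child.
  Visit N.
  At N: no right child.
Visit T.
At T: no right child.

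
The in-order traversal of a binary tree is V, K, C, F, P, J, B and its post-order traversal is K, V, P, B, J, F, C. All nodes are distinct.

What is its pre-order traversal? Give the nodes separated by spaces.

C V K F J P B

The last element of post-order is the root; it splits in-order into left and right subtrees.
Root C: left subtree has 2 nodes {V, K}, right has 4 {F, P, J, B}.
  Root V: left subtree has 0 nodes { }, right has 1 {K}.
  Root F: left subtree has 0 nodes { }, right has 3 {P, J, B}.
    Root J: left subtree has 1 node {P}, right has 1 {B}.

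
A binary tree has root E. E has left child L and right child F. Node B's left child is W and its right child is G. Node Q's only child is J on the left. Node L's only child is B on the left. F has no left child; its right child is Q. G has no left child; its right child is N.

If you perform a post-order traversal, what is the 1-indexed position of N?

Post-order visits the left subtree, then the right subtree, then the node.
At E: go left to L.
  At L: go left to B.
    At B: go left to W.
      W is a leaf — visit W.
    At B: go right to G.
      At G: no left child.
      At G: go right to N.
        N is a leaf — visit N.
      Visit G.
    Visit B.
  At L: no right child.
  Visit L.
At E: go right to F.
  At F: no left child.
  At F: go right to Q.
    At Q: go left to J.
      J is a leaf — visit J.
    At Q: no right child.
    Visit Q.
  Visit F.
Visit E.
Full post-order sequence: W, N, G, B, L, J, Q, F, E.

2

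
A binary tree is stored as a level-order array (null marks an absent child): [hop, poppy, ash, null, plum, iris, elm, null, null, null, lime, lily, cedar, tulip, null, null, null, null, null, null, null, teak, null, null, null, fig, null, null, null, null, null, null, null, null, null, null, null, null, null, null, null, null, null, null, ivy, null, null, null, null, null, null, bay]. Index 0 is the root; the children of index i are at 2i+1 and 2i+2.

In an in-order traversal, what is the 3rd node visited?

In-order visits the left subtree, then the node, then the right subtree.
At hop: go left to poppy.
  At poppy: no left child.
  Visit poppy.
  At poppy: go right to plum.
    At plum: no left child.
    Visit plum.
    At plum: go right to lime.
      At lime: go left to teak.
        At teak: no left child.
        Visit teak.
        At teak: go right to ivy.
          ivy is a leaf — visit ivy.
      Visit lime.
      At lime: no right child.
Visit hop.
At hop: go right to ash.
  At ash: go left to iris.
    At iris: go left to lily.
      lily is a leaf — visit lily.
    Visit iris.
    At iris: go right to cedar.
      At cedar: go left to fig.
        At fig: go left to bay.
          bay is a leaf — visit bay.
        Visit fig.
        At fig: no right child.
      Visit cedar.
      At cedar: no right child.
  Visit ash.
  At ash: go right to elm.
    At elm: go left to tulip.
      tulip is a leaf — visit tulip.
    Visit elm.
    At elm: no right child.
Full in-order sequence: poppy, plum, teak, ivy, lime, hop, lily, iris, bay, fig, cedar, ash, tulip, elm.

teak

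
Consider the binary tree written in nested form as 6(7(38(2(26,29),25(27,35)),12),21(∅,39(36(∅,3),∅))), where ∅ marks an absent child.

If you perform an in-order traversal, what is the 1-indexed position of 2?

In-order visits the left subtree, then the node, then the right subtree.
At 6: go left to 7.
  At 7: go left to 38.
    At 38: go left to 2.
      At 2: go left to 26.
        26 is a leaf — visit 26.
      Visit 2.
      At 2: go right to 29.
        29 is a leaf — visit 29.
    Visit 38.
    At 38: go right to 25.
      At 25: go left to 27.
        27 is a leaf — visit 27.
      Visit 25.
      At 25: go right to 35.
        35 is a leaf — visit 35.
  Visit 7.
  At 7: go right to 12.
    12 is a leaf — visit 12.
Visit 6.
At 6: go right to 21.
  At 21: no left child.
  Visit 21.
  At 21: go right to 39.
    At 39: go left to 36.
      At 36: no left child.
      Visit 36.
      At 36: go right to 3.
        3 is a leaf — visit 3.
    Visit 39.
    At 39: no right child.
Full in-order sequence: 26, 2, 29, 38, 27, 25, 35, 7, 12, 6, 21, 36, 3, 39.

2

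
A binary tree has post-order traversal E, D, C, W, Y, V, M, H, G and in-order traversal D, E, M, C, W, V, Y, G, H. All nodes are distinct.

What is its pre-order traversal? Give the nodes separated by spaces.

G M D E V W C Y H

The last element of post-order is the root; it splits in-order into left and right subtrees.
Root G: left subtree has 7 nodes {D, E, M, C, W, V, Y}, right has 1 {H}.
  Root M: left subtree has 2 nodes {D, E}, right has 4 {C, W, V, Y}.
    Root D: left subtree has 0 nodes { }, right has 1 {E}.
    Root V: left subtree has 2 nodes {C, W}, right has 1 {Y}.
      Root W: left subtree has 1 node {C}, right has 0 { }.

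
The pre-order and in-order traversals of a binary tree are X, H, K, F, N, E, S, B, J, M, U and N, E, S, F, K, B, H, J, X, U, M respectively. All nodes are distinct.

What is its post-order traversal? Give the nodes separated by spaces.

The first element of pre-order is the root; it splits in-order into left and right subtrees.
Root X: left subtree has 8 nodes {N, E, S, F, K, B, H, J}, right has 2 {U, M}.
  Root H: left subtree has 6 nodes {N, E, S, F, K, B}, right has 1 {J}.
    Root K: left subtree has 4 nodes {N, E, S, F}, right has 1 {B}.
      Root F: left subtree has 3 nodes {N, E, S}, right has 0 { }.
        Root N: left subtree has 0 nodes { }, right has 2 {E, S}.
          Root E: left subtree has 0 nodes { }, right has 1 {S}.
  Root M: left subtree has 1 node {U}, right has 0 { }.

S E N F B K J H U M X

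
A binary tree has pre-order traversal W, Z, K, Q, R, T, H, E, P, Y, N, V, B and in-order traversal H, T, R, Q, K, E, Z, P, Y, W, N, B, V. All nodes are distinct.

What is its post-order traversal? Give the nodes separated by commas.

H, T, R, Q, E, K, Y, P, Z, B, V, N, W

The first element of pre-order is the root; it splits in-order into left and right subtrees.
Root W: left subtree has 9 nodes {H, T, R, Q, K, E, Z, P, Y}, right has 3 {N, B, V}.
  Root Z: left subtree has 6 nodes {H, T, R, Q, K, E}, right has 2 {P, Y}.
    Root K: left subtree has 4 nodes {H, T, R, Q}, right has 1 {E}.
      Root Q: left subtree has 3 nodes {H, T, R}, right has 0 { }.
        Root R: left subtree has 2 nodes {H, T}, right has 0 { }.
          Root T: left subtree has 1 node {H}, right has 0 { }.
    Root P: left subtree has 0 nodes { }, right has 1 {Y}.
  Root N: left subtree has 0 nodes { }, right has 2 {B, V}.
    Root V: left subtree has 1 node {B}, right has 0 { }.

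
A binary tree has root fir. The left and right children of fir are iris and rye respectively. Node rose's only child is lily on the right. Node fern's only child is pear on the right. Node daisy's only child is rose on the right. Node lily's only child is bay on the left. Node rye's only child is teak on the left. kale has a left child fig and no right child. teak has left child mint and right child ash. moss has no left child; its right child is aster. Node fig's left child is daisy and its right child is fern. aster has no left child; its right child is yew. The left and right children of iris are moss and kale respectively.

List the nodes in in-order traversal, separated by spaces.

In-order visits the left subtree, then the node, then the right subtree.
At fir: go left to iris.
  At iris: go left to moss.
    At moss: no left child.
    Visit moss.
    At moss: go right to aster.
      At aster: no left child.
      Visit aster.
      At aster: go right to yew.
        yew is a leaf — visit yew.
  Visit iris.
  At iris: go right to kale.
    At kale: go left to fig.
      At fig: go left to daisy.
        At daisy: no left child.
        Visit daisy.
        At daisy: go right to rose.
          At rose: no left child.
          Visit rose.
          At rose: go right to lily.
            At lily: go left to bay.
              bay is a leaf — visit bay.
            Visit lily.
            At lily: no right child.
      Visit fig.
      At fig: go right to fern.
        At fern: no left child.
        Visit fern.
        At fern: go right to pear.
          pear is a leaf — visit pear.
    Visit kale.
    At kale: no right child.
Visit fir.
At fir: go right to rye.
  At rye: go left to teak.
    At teak: go left to mint.
      mint is a leaf — visit mint.
    Visit teak.
    At teak: go right to ash.
      ash is a leaf — visit ash.
  Visit rye.
  At rye: no right child.

moss aster yew iris daisy rose bay lily fig fern pear kale fir mint teak ash rye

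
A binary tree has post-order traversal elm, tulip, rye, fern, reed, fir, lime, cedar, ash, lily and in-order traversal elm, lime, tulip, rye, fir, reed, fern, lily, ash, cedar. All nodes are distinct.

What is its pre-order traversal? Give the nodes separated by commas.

The last element of post-order is the root; it splits in-order into left and right subtrees.
Root lily: left subtree has 7 nodes {elm, lime, tulip, rye, fir, reed, fern}, right has 2 {ash, cedar}.
  Root lime: left subtree has 1 node {elm}, right has 5 {tulip, rye, fir, reed, fern}.
    Root fir: left subtree has 2 nodes {tulip, rye}, right has 2 {reed, fern}.
      Root rye: left subtree has 1 node {tulip}, right has 0 { }.
      Root reed: left subtree has 0 nodes { }, right has 1 {fern}.
  Root ash: left subtree has 0 nodes { }, right has 1 {cedar}.

lily, lime, elm, fir, rye, tulip, reed, fern, ash, cedar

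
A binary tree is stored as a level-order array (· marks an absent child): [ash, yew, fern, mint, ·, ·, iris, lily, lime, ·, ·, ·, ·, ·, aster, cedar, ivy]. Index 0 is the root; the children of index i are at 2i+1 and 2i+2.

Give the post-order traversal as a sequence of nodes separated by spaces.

Post-order visits the left subtree, then the right subtree, then the node.
At ash: go left to yew.
  At yew: go left to mint.
    At mint: go left to lily.
      At lily: go left to cedar.
        cedar is a leaf — visit cedar.
      At lily: go right to ivy.
        ivy is a leaf — visit ivy.
      Visit lily.
    At mint: go right to lime.
      lime is a leaf — visit lime.
    Visit mint.
  At yew: no right child.
  Visit yew.
At ash: go right to fern.
  At fern: no left child.
  At fern: go right to iris.
    At iris: no left child.
    At iris: go right to aster.
      aster is a leaf — visit aster.
    Visit iris.
  Visit fern.
Visit ash.

cedar ivy lily lime mint yew aster iris fern ash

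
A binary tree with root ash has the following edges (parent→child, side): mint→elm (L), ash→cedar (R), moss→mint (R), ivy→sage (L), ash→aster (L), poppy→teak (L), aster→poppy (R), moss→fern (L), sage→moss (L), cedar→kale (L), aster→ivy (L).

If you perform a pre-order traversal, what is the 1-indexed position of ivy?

3

Pre-order visits the node, then its left subtree, then its right subtree.
Visit ash.
At ash: go left to aster.
  Visit aster.
  At aster: go left to ivy.
    Visit ivy.
    At ivy: go left to sage.
      Visit sage.
      At sage: go left to moss.
        Visit moss.
        At moss: go left to fern.
          fern is a leaf — visit fern.
        At moss: go right to mint.
          Visit mint.
          At mint: go left to elm.
            elm is a leaf — visit elm.
          At mint: no right child.
      At sage: no right child.
    At ivy: no right child.
  At aster: go right to poppy.
    Visit poppy.
    At poppy: go left to teak.
      teak is a leaf — visit teak.
    At poppy: no right child.
At ash: go right to cedar.
  Visit cedar.
  At cedar: go left to kale.
    kale is a leaf — visit kale.
  At cedar: no right child.
Full pre-order sequence: ash, aster, ivy, sage, moss, fern, mint, elm, poppy, teak, cedar, kale.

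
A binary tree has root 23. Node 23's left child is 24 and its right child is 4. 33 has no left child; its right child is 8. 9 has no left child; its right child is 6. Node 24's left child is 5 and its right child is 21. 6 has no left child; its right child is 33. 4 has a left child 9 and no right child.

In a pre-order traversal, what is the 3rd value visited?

Pre-order visits the node, then its left subtree, then its right subtree.
Visit 23.
At 23: go left to 24.
  Visit 24.
  At 24: go left to 5.
    5 is a leaf — visit 5.
  At 24: go right to 21.
    21 is a leaf — visit 21.
At 23: go right to 4.
  Visit 4.
  At 4: go left to 9.
    Visit 9.
    At 9: no left child.
    At 9: go right to 6.
      Visit 6.
      At 6: no left child.
      At 6: go right to 33.
        Visit 33.
        At 33: no left child.
        At 33: go right to 8.
          8 is a leaf — visit 8.
  At 4: no right child.
Full pre-order sequence: 23, 24, 5, 21, 4, 9, 6, 33, 8.

5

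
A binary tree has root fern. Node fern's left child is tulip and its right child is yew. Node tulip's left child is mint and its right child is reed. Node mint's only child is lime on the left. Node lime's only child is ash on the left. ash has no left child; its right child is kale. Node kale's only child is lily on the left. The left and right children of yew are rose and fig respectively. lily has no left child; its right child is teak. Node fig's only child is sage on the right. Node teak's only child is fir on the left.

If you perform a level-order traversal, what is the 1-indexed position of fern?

Level-order visits nodes level by level from the root, left to right within each level.
Level 0: fern
Level 1: tulip, yew
Level 2: mint, reed, rose, fig
Level 3: lime, sage
Level 4: ash
Level 5: kale
Level 6: lily
Level 7: teak
Level 8: fir
Full level-order sequence: fern, tulip, yew, mint, reed, rose, fig, lime, sage, ash, kale, lily, teak, fir.

1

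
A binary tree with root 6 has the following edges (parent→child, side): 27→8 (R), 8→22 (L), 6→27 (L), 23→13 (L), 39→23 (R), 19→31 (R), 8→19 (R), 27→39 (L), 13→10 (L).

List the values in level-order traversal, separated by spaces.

6 27 39 8 23 22 19 13 31 10

Level-order visits nodes level by level from the root, left to right within each level.
Level 0: 6
Level 1: 27
Level 2: 39, 8
Level 3: 23, 22, 19
Level 4: 13, 31
Level 5: 10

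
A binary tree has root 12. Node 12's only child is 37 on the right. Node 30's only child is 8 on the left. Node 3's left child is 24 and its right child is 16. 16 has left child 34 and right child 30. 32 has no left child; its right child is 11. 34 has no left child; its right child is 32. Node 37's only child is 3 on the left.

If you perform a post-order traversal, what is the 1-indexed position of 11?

2

Post-order visits the left subtree, then the right subtree, then the node.
At 12: no left child.
At 12: go right to 37.
  At 37: go left to 3.
    At 3: go left to 24.
      24 is a leaf — visit 24.
    At 3: go right to 16.
      At 16: go left to 34.
        At 34: no left child.
        At 34: go right to 32.
          At 32: no left child.
          At 32: go right to 11.
            11 is a leaf — visit 11.
          Visit 32.
        Visit 34.
      At 16: go right to 30.
        At 30: go left to 8.
          8 is a leaf — visit 8.
        At 30: no right child.
        Visit 30.
      Visit 16.
    Visit 3.
  At 37: no right child.
  Visit 37.
Visit 12.
Full post-order sequence: 24, 11, 32, 34, 8, 30, 16, 3, 37, 12.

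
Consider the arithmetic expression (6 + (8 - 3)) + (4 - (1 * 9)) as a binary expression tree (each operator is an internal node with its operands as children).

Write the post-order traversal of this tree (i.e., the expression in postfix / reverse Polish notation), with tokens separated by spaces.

6 8 3 - + 4 1 9 * - +

Post-order on an expression tree gives postfix notation: for each operator, emit left operand, right operand, then the operator.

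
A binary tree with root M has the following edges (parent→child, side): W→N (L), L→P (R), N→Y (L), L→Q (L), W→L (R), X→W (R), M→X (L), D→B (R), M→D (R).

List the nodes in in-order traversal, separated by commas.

In-order visits the left subtree, then the node, then the right subtree.
At M: go left to X.
  At X: no left child.
  Visit X.
  At X: go right to W.
    At W: go left to N.
      At N: go left to Y.
        Y is a leaf — visit Y.
      Visit N.
      At N: no right child.
    Visit W.
    At W: go right to L.
      At L: go left to Q.
        Q is a leaf — visit Q.
      Visit L.
      At L: go right to P.
        P is a leaf — visit P.
Visit M.
At M: go right to D.
  At D: no left child.
  Visit D.
  At D: go right to B.
    B is a leaf — visit B.

X, Y, N, W, Q, L, P, M, D, B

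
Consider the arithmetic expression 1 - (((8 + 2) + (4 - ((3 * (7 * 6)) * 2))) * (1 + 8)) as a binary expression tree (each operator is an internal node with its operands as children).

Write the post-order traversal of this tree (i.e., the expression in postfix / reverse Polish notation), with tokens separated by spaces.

Post-order on an expression tree gives postfix notation: for each operator, emit left operand, right operand, then the operator.

1 8 2 + 4 3 7 6 * * 2 * - + 1 8 + * -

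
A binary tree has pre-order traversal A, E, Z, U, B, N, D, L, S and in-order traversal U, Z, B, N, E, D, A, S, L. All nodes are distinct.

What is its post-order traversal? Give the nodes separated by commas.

The first element of pre-order is the root; it splits in-order into left and right subtrees.
Root A: left subtree has 6 nodes {U, Z, B, N, E, D}, right has 2 {S, L}.
  Root E: left subtree has 4 nodes {U, Z, B, N}, right has 1 {D}.
    Root Z: left subtree has 1 node {U}, right has 2 {B, N}.
      Root B: left subtree has 0 nodes { }, right has 1 {N}.
  Root L: left subtree has 1 node {S}, right has 0 { }.

U, N, B, Z, D, E, S, L, A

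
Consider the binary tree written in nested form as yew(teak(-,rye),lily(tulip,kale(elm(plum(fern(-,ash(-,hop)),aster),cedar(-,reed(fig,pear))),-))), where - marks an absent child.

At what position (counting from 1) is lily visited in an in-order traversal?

In-order visits the left subtree, then the node, then the right subtree.
At yew: go left to teak.
  At teak: no left child.
  Visit teak.
  At teak: go right to rye.
    rye is a leaf — visit rye.
Visit yew.
At yew: go right to lily.
  At lily: go left to tulip.
    tulip is a leaf — visit tulip.
  Visit lily.
  At lily: go right to kale.
    At kale: go left to elm.
      At elm: go left to plum.
        At plum: go left to fern.
          At fern: no left child.
          Visit fern.
          At fern: go right to ash.
            At ash: no left child.
            Visit ash.
            At ash: go right to hop.
              hop is a leaf — visit hop.
        Visit plum.
        At plum: go right to aster.
          aster is a leaf — visit aster.
      Visit elm.
      At elm: go right to cedar.
        At cedar: no left child.
        Visit cedar.
        At cedar: go right to reed.
          At reed: go left to fig.
            fig is a leaf — visit fig.
          Visit reed.
          At reed: go right to pear.
            pear is a leaf — visit pear.
    Visit kale.
    At kale: no right child.
Full in-order sequence: teak, rye, yew, tulip, lily, fern, ash, hop, plum, aster, elm, cedar, fig, reed, pear, kale.

5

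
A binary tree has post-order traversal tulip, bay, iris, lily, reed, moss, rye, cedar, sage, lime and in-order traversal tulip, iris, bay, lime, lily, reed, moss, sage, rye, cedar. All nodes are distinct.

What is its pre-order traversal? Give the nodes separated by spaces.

The last element of post-order is the root; it splits in-order into left and right subtrees.
Root lime: left subtree has 3 nodes {tulip, iris, bay}, right has 6 {lily, reed, moss, sage, rye, cedar}.
  Root iris: left subtree has 1 node {tulip}, right has 1 {bay}.
  Root sage: left subtree has 3 nodes {lily, reed, moss}, right has 2 {rye, cedar}.
    Root moss: left subtree has 2 nodes {lily, reed}, right has 0 { }.
      Root reed: left subtree has 1 node {lily}, right has 0 { }.
    Root cedar: left subtree has 1 node {rye}, right has 0 { }.

lime iris tulip bay sage moss reed lily cedar rye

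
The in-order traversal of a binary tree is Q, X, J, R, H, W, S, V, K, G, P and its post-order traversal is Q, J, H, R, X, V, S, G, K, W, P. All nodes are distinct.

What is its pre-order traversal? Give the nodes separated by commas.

The last element of post-order is the root; it splits in-order into left and right subtrees.
Root P: left subtree has 10 nodes {Q, X, J, R, H, W, S, V, K, G}, right has 0 { }.
  Root W: left subtree has 5 nodes {Q, X, J, R, H}, right has 4 {S, V, K, G}.
    Root X: left subtree has 1 node {Q}, right has 3 {J, R, H}.
      Root R: left subtree has 1 node {J}, right has 1 {H}.
    Root K: left subtree has 2 nodes {S, V}, right has 1 {G}.
      Root S: left subtree has 0 nodes { }, right has 1 {V}.

P, W, X, Q, R, J, H, K, S, V, G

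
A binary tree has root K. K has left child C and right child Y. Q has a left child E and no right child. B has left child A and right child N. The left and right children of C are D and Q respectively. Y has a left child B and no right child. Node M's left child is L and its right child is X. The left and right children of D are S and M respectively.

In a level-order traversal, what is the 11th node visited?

Level-order visits nodes level by level from the root, left to right within each level.
Level 0: K
Level 1: C, Y
Level 2: D, Q, B
Level 3: S, M, E, A, N
Level 4: L, X
Full level-order sequence: K, C, Y, D, Q, B, S, M, E, A, N, L, X.

N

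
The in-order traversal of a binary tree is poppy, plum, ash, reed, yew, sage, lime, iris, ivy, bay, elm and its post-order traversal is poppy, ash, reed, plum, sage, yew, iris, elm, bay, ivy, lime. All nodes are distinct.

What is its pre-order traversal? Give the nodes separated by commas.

The last element of post-order is the root; it splits in-order into left and right subtrees.
Root lime: left subtree has 6 nodes {poppy, plum, ash, reed, yew, sage}, right has 4 {iris, ivy, bay, elm}.
  Root yew: left subtree has 4 nodes {poppy, plum, ash, reed}, right has 1 {sage}.
    Root plum: left subtree has 1 node {poppy}, right has 2 {ash, reed}.
      Root reed: left subtree has 1 node {ash}, right has 0 { }.
  Root ivy: left subtree has 1 node {iris}, right has 2 {bay, elm}.
    Root bay: left subtree has 0 nodes { }, right has 1 {elm}.

lime, yew, plum, poppy, reed, ash, sage, ivy, iris, bay, elm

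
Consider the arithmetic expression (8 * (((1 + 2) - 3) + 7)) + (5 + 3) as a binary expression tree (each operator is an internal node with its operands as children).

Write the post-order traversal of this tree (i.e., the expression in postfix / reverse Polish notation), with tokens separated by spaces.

8 1 2 + 3 - 7 + * 5 3 + +

Post-order on an expression tree gives postfix notation: for each operator, emit left operand, right operand, then the operator.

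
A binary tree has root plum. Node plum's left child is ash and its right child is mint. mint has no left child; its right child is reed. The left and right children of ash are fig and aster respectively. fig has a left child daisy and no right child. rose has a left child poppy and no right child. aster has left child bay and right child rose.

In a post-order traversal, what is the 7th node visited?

Post-order visits the left subtree, then the right subtree, then the node.
At plum: go left to ash.
  At ash: go left to fig.
    At fig: go left to daisy.
      daisy is a leaf — visit daisy.
    At fig: no right child.
    Visit fig.
  At ash: go right to aster.
    At aster: go left to bay.
      bay is a leaf — visit bay.
    At aster: go right to rose.
      At rose: go left to poppy.
        poppy is a leaf — visit poppy.
      At rose: no right child.
      Visit rose.
    Visit aster.
  Visit ash.
At plum: go right to mint.
  At mint: no left child.
  At mint: go right to reed.
    reed is a leaf — visit reed.
  Visit mint.
Visit plum.
Full post-order sequence: daisy, fig, bay, poppy, rose, aster, ash, reed, mint, plum.

ash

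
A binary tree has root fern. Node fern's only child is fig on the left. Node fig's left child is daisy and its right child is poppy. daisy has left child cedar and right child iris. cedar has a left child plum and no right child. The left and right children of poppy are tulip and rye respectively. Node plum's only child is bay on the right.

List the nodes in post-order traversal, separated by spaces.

bay plum cedar iris daisy tulip rye poppy fig fern

Post-order visits the left subtree, then the right subtree, then the node.
At fern: go left to fig.
  At fig: go left to daisy.
    At daisy: go left to cedar.
      At cedar: go left to plum.
        At plum: no left child.
        At plum: go right to bay.
          bay is a leaf — visit bay.
        Visit plum.
      At cedar: no right child.
      Visit cedar.
    At daisy: go right to iris.
      iris is a leaf — visit iris.
    Visit daisy.
  At fig: go right to poppy.
    At poppy: go left to tulip.
      tulip is a leaf — visit tulip.
    At poppy: go right to rye.
      rye is a leaf — visit rye.
    Visit poppy.
  Visit fig.
At fern: no right child.
Visit fern.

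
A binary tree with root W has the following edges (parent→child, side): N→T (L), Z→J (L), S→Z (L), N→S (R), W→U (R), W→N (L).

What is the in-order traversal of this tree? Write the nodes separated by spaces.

T N J Z S W U

In-order visits the left subtree, then the node, then the right subtree.
At W: go left to N.
  At N: go left to T.
    T is a leaf — visit T.
  Visit N.
  At N: go right to S.
    At S: go left to Z.
      At Z: go left to J.
        J is a leaf — visit J.
      Visit Z.
      At Z: no right child.
    Visit S.
    At S: no right child.
Visit W.
At W: go right to U.
  U is a leaf — visit U.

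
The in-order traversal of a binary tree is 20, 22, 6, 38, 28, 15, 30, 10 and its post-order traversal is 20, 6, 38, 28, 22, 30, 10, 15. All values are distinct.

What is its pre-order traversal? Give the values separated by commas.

15, 22, 20, 28, 38, 6, 10, 30

The last element of post-order is the root; it splits in-order into left and right subtrees.
Root 15: left subtree has 5 nodes {20, 22, 6, 38, 28}, right has 2 {30, 10}.
  Root 22: left subtree has 1 node {20}, right has 3 {6, 38, 28}.
    Root 28: left subtree has 2 nodes {6, 38}, right has 0 { }.
      Root 38: left subtree has 1 node {6}, right has 0 { }.
  Root 10: left subtree has 1 node {30}, right has 0 { }.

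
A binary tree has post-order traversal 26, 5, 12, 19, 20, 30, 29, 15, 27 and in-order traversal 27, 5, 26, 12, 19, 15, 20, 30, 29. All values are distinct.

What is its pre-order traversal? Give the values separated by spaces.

27 15 19 12 5 26 29 30 20

The last element of post-order is the root; it splits in-order into left and right subtrees.
Root 27: left subtree has 0 nodes { }, right has 8 {5, 26, 12, 19, 15, 20, 30, 29}.
  Root 15: left subtree has 4 nodes {5, 26, 12, 19}, right has 3 {20, 30, 29}.
    Root 19: left subtree has 3 nodes {5, 26, 12}, right has 0 { }.
      Root 12: left subtree has 2 nodes {5, 26}, right has 0 { }.
        Root 5: left subtree has 0 nodes { }, right has 1 {26}.
    Root 29: left subtree has 2 nodes {20, 30}, right has 0 { }.
      Root 30: left subtree has 1 node {20}, right has 0 { }.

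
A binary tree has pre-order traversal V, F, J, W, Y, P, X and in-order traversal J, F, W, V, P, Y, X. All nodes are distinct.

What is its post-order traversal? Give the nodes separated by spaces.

The first element of pre-order is the root; it splits in-order into left and right subtrees.
Root V: left subtree has 3 nodes {J, F, W}, right has 3 {P, Y, X}.
  Root F: left subtree has 1 node {J}, right has 1 {W}.
  Root Y: left subtree has 1 node {P}, right has 1 {X}.

J W F P X Y V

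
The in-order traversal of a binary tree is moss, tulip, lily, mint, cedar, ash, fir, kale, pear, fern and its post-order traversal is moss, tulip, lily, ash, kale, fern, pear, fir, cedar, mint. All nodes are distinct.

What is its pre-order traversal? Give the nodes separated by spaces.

The last element of post-order is the root; it splits in-order into left and right subtrees.
Root mint: left subtree has 3 nodes {moss, tulip, lily}, right has 6 {cedar, ash, fir, kale, pear, fern}.
  Root lily: left subtree has 2 nodes {moss, tulip}, right has 0 { }.
    Root tulip: left subtree has 1 node {moss}, right has 0 { }.
  Root cedar: left subtree has 0 nodes { }, right has 5 {ash, fir, kale, pear, fern}.
    Root fir: left subtree has 1 node {ash}, right has 3 {kale, pear, fern}.
      Root pear: left subtree has 1 node {kale}, right has 1 {fern}.

mint lily tulip moss cedar fir ash pear kale fern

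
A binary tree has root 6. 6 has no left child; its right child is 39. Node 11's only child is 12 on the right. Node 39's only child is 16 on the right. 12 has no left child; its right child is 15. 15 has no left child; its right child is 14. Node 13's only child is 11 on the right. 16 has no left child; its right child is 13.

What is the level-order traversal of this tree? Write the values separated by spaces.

Level-order visits nodes level by level from the root, left to right within each level.
Level 0: 6
Level 1: 39
Level 2: 16
Level 3: 13
Level 4: 11
Level 5: 12
Level 6: 15
Level 7: 14

6 39 16 13 11 12 15 14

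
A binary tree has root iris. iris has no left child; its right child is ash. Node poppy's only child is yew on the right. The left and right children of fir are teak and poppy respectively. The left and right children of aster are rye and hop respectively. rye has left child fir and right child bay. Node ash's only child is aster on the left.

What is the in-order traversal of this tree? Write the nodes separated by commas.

In-order visits the left subtree, then the node, then the right subtree.
At iris: no left child.
Visit iris.
At iris: go right to ash.
  At ash: go left to aster.
    At aster: go left to rye.
      At rye: go left to fir.
        At fir: go left to teak.
          teak is a leaf — visit teak.
        Visit fir.
        At fir: go right to poppy.
          At poppy: no left child.
          Visit poppy.
          At poppy: go right to yew.
            yew is a leaf — visit yew.
      Visit rye.
      At rye: go right to bay.
        bay is a leaf — visit bay.
    Visit aster.
    At aster: go right to hop.
      hop is a leaf — visit hop.
  Visit ash.
  At ash: no right child.

iris, teak, fir, poppy, yew, rye, bay, aster, hop, ash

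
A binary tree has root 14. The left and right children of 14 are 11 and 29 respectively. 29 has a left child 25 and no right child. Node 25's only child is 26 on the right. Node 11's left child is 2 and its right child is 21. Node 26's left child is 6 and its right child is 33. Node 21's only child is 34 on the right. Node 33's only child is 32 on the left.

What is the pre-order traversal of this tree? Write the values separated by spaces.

14 11 2 21 34 29 25 26 6 33 32

Pre-order visits the node, then its left subtree, then its right subtree.
Visit 14.
At 14: go left to 11.
  Visit 11.
  At 11: go left to 2.
    2 is a leaf — visit 2.
  At 11: go right to 21.
    Visit 21.
    At 21: no left child.
    At 21: go right to 34.
      34 is a leaf — visit 34.
At 14: go right to 29.
  Visit 29.
  At 29: go left to 25.
    Visit 25.
    At 25: no left child.
    At 25: go right to 26.
      Visit 26.
      At 26: go left to 6.
        6 is a leaf — visit 6.
      At 26: go right to 33.
        Visit 33.
        At 33: go left to 32.
          32 is a leaf — visit 32.
        At 33: no right child.
  At 29: no right child.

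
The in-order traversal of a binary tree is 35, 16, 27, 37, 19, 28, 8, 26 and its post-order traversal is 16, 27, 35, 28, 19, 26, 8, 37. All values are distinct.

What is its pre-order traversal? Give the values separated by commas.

37, 35, 27, 16, 8, 19, 28, 26

The last element of post-order is the root; it splits in-order into left and right subtrees.
Root 37: left subtree has 3 nodes {35, 16, 27}, right has 4 {19, 28, 8, 26}.
  Root 35: left subtree has 0 nodes { }, right has 2 {16, 27}.
    Root 27: left subtree has 1 node {16}, right has 0 { }.
  Root 8: left subtree has 2 nodes {19, 28}, right has 1 {26}.
    Root 19: left subtree has 0 nodes { }, right has 1 {28}.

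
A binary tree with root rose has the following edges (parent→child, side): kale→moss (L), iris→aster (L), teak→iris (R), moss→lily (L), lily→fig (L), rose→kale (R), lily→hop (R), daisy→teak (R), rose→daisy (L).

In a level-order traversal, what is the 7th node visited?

lily

Level-order visits nodes level by level from the root, left to right within each level.
Level 0: rose
Level 1: daisy, kale
Level 2: teak, moss
Level 3: iris, lily
Level 4: aster, fig, hop
Full level-order sequence: rose, daisy, kale, teak, moss, iris, lily, aster, fig, hop.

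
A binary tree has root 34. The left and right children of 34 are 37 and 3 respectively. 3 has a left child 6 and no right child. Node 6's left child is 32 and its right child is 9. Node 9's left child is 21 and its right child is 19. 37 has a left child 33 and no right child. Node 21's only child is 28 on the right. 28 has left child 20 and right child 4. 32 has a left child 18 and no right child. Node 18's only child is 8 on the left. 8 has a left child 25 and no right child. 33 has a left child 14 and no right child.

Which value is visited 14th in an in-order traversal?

In-order visits the left subtree, then the node, then the right subtree.
At 34: go left to 37.
  At 37: go left to 33.
    At 33: go left to 14.
      14 is a leaf — visit 14.
    Visit 33.
    At 33: no right child.
  Visit 37.
  At 37: no right child.
Visit 34.
At 34: go right to 3.
  At 3: go left to 6.
    At 6: go left to 32.
      At 32: go left to 18.
        At 18: go left to 8.
          At 8: go left to 25.
            25 is a leaf — visit 25.
          Visit 8.
          At 8: no right child.
        Visit 18.
        At 18: no right child.
      Visit 32.
      At 32: no right child.
    Visit 6.
    At 6: go right to 9.
      At 9: go left to 21.
        At 21: no left child.
        Visit 21.
        At 21: go right to 28.
          At 28: go left to 20.
            20 is a leaf — visit 20.
          Visit 28.
          At 28: go right to 4.
            4 is a leaf — visit 4.
      Visit 9.
      At 9: go right to 19.
        19 is a leaf — visit 19.
  Visit 3.
  At 3: no right child.
Full in-order sequence: 14, 33, 37, 34, 25, 8, 18, 32, 6, 21, 20, 28, 4, 9, 19, 3.

9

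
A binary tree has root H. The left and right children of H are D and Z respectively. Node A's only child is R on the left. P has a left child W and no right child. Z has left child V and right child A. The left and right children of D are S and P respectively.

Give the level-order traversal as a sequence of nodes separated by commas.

H, D, Z, S, P, V, A, W, R

Level-order visits nodes level by level from the root, left to right within each level.
Level 0: H
Level 1: D, Z
Level 2: S, P, V, A
Level 3: W, R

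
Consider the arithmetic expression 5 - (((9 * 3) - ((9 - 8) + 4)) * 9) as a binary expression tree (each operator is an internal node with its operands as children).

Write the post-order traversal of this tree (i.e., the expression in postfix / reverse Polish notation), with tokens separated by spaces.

Post-order on an expression tree gives postfix notation: for each operator, emit left operand, right operand, then the operator.

5 9 3 * 9 8 - 4 + - 9 * -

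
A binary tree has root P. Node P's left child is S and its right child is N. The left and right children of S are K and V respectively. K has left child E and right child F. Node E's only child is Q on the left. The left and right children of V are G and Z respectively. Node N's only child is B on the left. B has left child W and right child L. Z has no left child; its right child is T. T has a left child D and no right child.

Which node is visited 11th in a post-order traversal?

W

Post-order visits the left subtree, then the right subtree, then the node.
At P: go left to S.
  At S: go left to K.
    At K: go left to E.
      At E: go left to Q.
        Q is a leaf — visit Q.
      At E: no right child.
      Visit E.
    At K: go right to F.
      F is a leaf — visit F.
    Visit K.
  At S: go right to V.
    At V: go left to G.
      G is a leaf — visit G.
    At V: go right to Z.
      At Z: no left child.
      At Z: go right to T.
        At T: go left to D.
          D is a leaf — visit D.
        At T: no right child.
        Visit T.
      Visit Z.
    Visit V.
  Visit S.
At P: go right to N.
  At N: go left to B.
    At B: go left to W.
      W is a leaf — visit W.
    At B: go right to L.
      L is a leaf — visit L.
    Visit B.
  At N: no right child.
  Visit N.
Visit P.
Full post-order sequence: Q, E, F, K, G, D, T, Z, V, S, W, L, B, N, P.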